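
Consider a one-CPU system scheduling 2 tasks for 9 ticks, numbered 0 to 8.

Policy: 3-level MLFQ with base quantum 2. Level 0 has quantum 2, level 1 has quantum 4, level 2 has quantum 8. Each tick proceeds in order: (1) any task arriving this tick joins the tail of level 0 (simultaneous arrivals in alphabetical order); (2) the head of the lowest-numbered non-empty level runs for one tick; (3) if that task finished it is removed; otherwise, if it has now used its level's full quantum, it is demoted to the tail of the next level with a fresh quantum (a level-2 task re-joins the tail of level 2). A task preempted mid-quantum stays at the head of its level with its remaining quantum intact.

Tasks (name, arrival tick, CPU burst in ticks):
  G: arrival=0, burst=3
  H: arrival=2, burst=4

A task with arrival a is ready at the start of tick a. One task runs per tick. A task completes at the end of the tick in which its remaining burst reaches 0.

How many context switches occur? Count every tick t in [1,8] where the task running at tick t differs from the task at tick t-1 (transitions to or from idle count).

t=0: L0/L1/L2 = G/-/- → run G
t=1: L0/L1/L2 = G/-/- → run G
t=2: L0/L1/L2 = H/G/- → run H
t=3: L0/L1/L2 = H/G/- → run H
t=4: L0/L1/L2 = -/GH/- → run G
t=5: L0/L1/L2 = -/H/- → run H
t=6: L0/L1/L2 = -/H/- → run H
t=7: (idle)
t=8: (idle)

context switches = 4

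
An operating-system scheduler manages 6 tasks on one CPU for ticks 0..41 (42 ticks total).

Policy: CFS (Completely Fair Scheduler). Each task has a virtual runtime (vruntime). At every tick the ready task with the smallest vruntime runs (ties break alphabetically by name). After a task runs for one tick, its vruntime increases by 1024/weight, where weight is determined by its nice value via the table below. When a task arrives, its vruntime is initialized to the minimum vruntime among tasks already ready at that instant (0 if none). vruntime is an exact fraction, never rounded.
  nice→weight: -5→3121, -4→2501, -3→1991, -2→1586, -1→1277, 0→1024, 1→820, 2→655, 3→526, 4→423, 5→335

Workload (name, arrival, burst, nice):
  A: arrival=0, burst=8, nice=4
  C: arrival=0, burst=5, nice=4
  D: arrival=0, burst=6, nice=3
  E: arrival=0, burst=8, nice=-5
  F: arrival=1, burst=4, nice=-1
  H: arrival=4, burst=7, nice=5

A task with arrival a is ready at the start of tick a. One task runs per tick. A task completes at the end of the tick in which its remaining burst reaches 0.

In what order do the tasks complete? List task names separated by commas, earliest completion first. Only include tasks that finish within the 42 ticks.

completion order = E, F, C, D, A, H

t=0: vr[A=0 C=0 D=0 E=0] → run A
t=1: vr[A=1024/423 C=0 D=0 E=0 F=0] → run C
t=2: vr[A=1024/423 C=1024/423 D=0 E=0 F=0] → run D
t=3: vr[A=1024/423 C=1024/423 D=512/263 E=0 F=0] → run E
t=4: vr[A=1024/423 C=1024/423 D=512/263 E=1024/3121 F=0 H=0] → run F
t=5: vr[A=1024/423 C=1024/423 D=512/263 E=1024/3121 F=1024/1277 H=0] → run H
t=6: vr[A=1024/423 C=1024/423 D=512/263 E=1024/3121 F=1024/1277 H=1024/335] → run E
t=7: vr[A=1024/423 C=1024/423 D=512/263 E=2048/3121 F=1024/1277 H=1024/335] → run E
t=8: vr[A=1024/423 C=1024/423 D=512/263 E=3072/3121 F=1024/1277 H=1024/335] → run F
t=9: vr[A=1024/423 C=1024/423 D=512/263 E=3072/3121 F=2048/1277 H=1024/335] → run E
t=10: vr[A=1024/423 C=1024/423 D=512/263 E=4096/3121 F=2048/1277 H=1024/335] → run E
t=11: vr[A=1024/423 C=1024/423 D=512/263 E=5120/3121 F=2048/1277 H=1024/335] → run F
t=12: vr[A=1024/423 C=1024/423 D=512/263 E=5120/3121 F=3072/1277 H=1024/335] → run E
t=13: vr[A=1024/423 C=1024/423 D=512/263 E=6144/3121 F=3072/1277 H=1024/335] → run D
t=14: vr[A=1024/423 C=1024/423 D=1024/263 E=6144/3121 F=3072/1277 H=1024/335] → run E
t=15: vr[A=1024/423 C=1024/423 D=1024/263 E=7168/3121 F=3072/1277 H=1024/335] → run E
t=16: vr[A=1024/423 C=1024/423 D=1024/263 F=3072/1277 H=1024/335] → run F
t=17: vr[A=1024/423 C=1024/423 D=1024/263 H=1024/335] → run A
t=18: vr[A=2048/423 C=1024/423 D=1024/263 H=1024/335] → run C
t=19: vr[A=2048/423 C=2048/423 D=1024/263 H=1024/335] → run H
t=20: vr[A=2048/423 C=2048/423 D=1024/263 H=2048/335] → run D
t=21: vr[A=2048/423 C=2048/423 D=1536/263 H=2048/335] → run A
t=22: vr[A=1024/141 C=2048/423 D=1536/263 H=2048/335] → run C
t=23: vr[A=1024/141 C=1024/141 D=1536/263 H=2048/335] → run D
t=24: vr[A=1024/141 C=1024/141 D=2048/263 H=2048/335] → run H
t=25: vr[A=1024/141 C=1024/141 D=2048/263 H=3072/335] → run A
t=26: vr[A=4096/423 C=1024/141 D=2048/263 H=3072/335] → run C
t=27: vr[A=4096/423 C=4096/423 D=2048/263 H=3072/335] → run D
t=28: vr[A=4096/423 C=4096/423 D=2560/263 H=3072/335] → run H
t=29: vr[A=4096/423 C=4096/423 D=2560/263 H=4096/335] → run A
t=30: vr[A=5120/423 C=4096/423 D=2560/263 H=4096/335] → run C
t=31: vr[A=5120/423 D=2560/263 H=4096/335] → run D
t=32: vr[A=5120/423 H=4096/335] → run A
t=33: vr[A=2048/141 H=4096/335] → run H
t=34: vr[A=2048/141 H=1024/67] → run A
t=35: vr[A=7168/423 H=1024/67] → run H
t=36: vr[A=7168/423 H=6144/335] → run A
t=37: vr[H=6144/335] → run H
t=38: (idle)
t=39: (idle)
t=40: (idle)
t=41: (idle)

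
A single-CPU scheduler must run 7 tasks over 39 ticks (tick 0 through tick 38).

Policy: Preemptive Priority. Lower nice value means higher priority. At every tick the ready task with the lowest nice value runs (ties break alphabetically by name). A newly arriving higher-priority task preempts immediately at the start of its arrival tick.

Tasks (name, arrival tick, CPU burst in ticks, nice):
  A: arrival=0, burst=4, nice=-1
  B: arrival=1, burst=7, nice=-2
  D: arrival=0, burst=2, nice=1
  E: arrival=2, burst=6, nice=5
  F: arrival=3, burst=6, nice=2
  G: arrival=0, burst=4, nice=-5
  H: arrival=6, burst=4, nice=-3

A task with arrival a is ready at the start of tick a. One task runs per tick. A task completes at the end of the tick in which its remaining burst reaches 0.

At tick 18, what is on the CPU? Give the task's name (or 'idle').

running at tick 18 = A

t=0: ready={A,D,G} → run G
t=1: ready={A,B,D,G} → run G
t=2: ready={A,B,D,E,G} → run G
t=3: ready={A,B,D,E,F,G} → run G
t=4: ready={A,B,D,E,F} → run B
t=5: ready={A,B,D,E,F} → run B
t=6: ready={A,B,D,E,F,H} → run H
t=7: ready={A,B,D,E,F,H} → run H
t=8: ready={A,B,D,E,F,H} → run H
t=9: ready={A,B,D,E,F,H} → run H
t=10: ready={A,B,D,E,F} → run B
t=11: ready={A,B,D,E,F} → run B
t=12: ready={A,B,D,E,F} → run B
t=13: ready={A,B,D,E,F} → run B
t=14: ready={A,B,D,E,F} → run B
t=15: ready={A,D,E,F} → run A
t=16: ready={A,D,E,F} → run A
t=17: ready={A,D,E,F} → run A
t=18: ready={A,D,E,F} → run A
t=19: ready={D,E,F} → run D
t=20: ready={D,E,F} → run D
t=21: ready={E,F} → run F
t=22: ready={E,F} → run F
t=23: ready={E,F} → run F
t=24: ready={E,F} → run F
t=25: ready={E,F} → run F
t=26: ready={E,F} → run F
t=27: ready={E} → run E
t=28: ready={E} → run E
t=29: ready={E} → run E
t=30: ready={E} → run E
t=31: ready={E} → run E
t=32: ready={E} → run E
t=33: (idle)
t=34: (idle)
t=35: (idle)
t=36: (idle)
t=37: (idle)
t=38: (idle)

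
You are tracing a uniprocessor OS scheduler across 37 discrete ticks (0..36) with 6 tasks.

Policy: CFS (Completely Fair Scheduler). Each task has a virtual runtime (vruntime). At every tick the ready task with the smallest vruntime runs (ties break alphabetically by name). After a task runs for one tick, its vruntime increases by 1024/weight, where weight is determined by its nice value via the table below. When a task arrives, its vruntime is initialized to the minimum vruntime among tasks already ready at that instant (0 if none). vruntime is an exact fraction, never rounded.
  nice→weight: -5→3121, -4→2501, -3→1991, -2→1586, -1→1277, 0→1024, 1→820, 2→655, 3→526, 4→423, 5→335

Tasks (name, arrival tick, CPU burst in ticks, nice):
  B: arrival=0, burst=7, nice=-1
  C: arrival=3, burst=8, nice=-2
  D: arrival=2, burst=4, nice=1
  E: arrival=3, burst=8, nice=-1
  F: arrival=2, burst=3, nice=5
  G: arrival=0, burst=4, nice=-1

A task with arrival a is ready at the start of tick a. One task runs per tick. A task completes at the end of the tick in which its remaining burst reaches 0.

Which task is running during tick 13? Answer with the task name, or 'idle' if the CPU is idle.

t=0: vr[B=0 G=0] → run B
t=1: vr[B=1024/1277 G=0] → run G
t=2: vr[B=1024/1277 D=1024/1277 F=1024/1277 G=1024/1277] → run B
t=3: vr[B=2048/1277 C=1024/1277 D=1024/1277 E=1024/1277 F=1024/1277 G=1024/1277] → run C
t=4: vr[B=2048/1277 C=1465856/1012661 D=1024/1277 E=1024/1277 F=1024/1277 G=1024/1277] → run D
t=5: vr[B=2048/1277 C=1465856/1012661 D=536832/261785 E=1024/1277 F=1024/1277 G=1024/1277] → run E
t=6: vr[B=2048/1277 C=1465856/1012661 D=536832/261785 E=2048/1277 F=1024/1277 G=1024/1277] → run F
t=7: vr[B=2048/1277 C=1465856/1012661 D=536832/261785 E=2048/1277 F=1650688/427795 G=1024/1277] → run G
t=8: vr[B=2048/1277 C=1465856/1012661 D=536832/261785 E=2048/1277 F=1650688/427795 G=2048/1277] → run C
t=9: vr[B=2048/1277 C=2119680/1012661 D=536832/261785 E=2048/1277 F=1650688/427795 G=2048/1277] → run B
t=10: vr[B=3072/1277 C=2119680/1012661 D=536832/261785 E=2048/1277 F=1650688/427795 G=2048/1277] → run E
t=11: vr[B=3072/1277 C=2119680/1012661 D=536832/261785 E=3072/1277 F=1650688/427795 G=2048/1277] → run G
t=12: vr[B=3072/1277 C=2119680/1012661 D=536832/261785 E=3072/1277 F=1650688/427795 G=3072/1277] → run D
t=13: vr[B=3072/1277 C=2119680/1012661 D=863744/261785 E=3072/1277 F=1650688/427795 G=3072/1277] → run C
t=14: vr[B=3072/1277 C=2773504/1012661 D=863744/261785 E=3072/1277 F=1650688/427795 G=3072/1277] → run B
t=15: vr[B=4096/1277 C=2773504/1012661 D=863744/261785 E=3072/1277 F=1650688/427795 G=3072/1277] → run E
t=16: vr[B=4096/1277 C=2773504/1012661 D=863744/261785 E=4096/1277 F=1650688/427795 G=3072/1277] → run G
t=17: vr[B=4096/1277 C=2773504/1012661 D=863744/261785 E=4096/1277 F=1650688/427795] → run C
t=18: vr[B=4096/1277 C=3427328/1012661 D=863744/261785 E=4096/1277 F=1650688/427795] → run B
t=19: vr[B=5120/1277 C=3427328/1012661 D=863744/261785 E=4096/1277 F=1650688/427795] → run E
t=20: vr[B=5120/1277 C=3427328/1012661 D=863744/261785 E=5120/1277 F=1650688/427795] → run D
t=21: vr[B=5120/1277 C=3427328/1012661 D=1190656/261785 E=5120/1277 F=1650688/427795] → run C
t=22: vr[B=5120/1277 C=4081152/1012661 D=1190656/261785 E=5120/1277 F=1650688/427795] → run F
t=23: vr[B=5120/1277 C=4081152/1012661 D=1190656/261785 E=5120/1277 F=2958336/427795] → run B
t=24: vr[B=6144/1277 C=4081152/1012661 D=1190656/261785 E=5120/1277 F=2958336/427795] → run E
t=25: vr[B=6144/1277 C=4081152/1012661 D=1190656/261785 E=6144/1277 F=2958336/427795] → run C
t=26: vr[B=6144/1277 C=4734976/1012661 D=1190656/261785 E=6144/1277 F=2958336/427795] → run D
t=27: vr[B=6144/1277 C=4734976/1012661 E=6144/1277 F=2958336/427795] → run C
t=28: vr[B=6144/1277 C=5388800/1012661 E=6144/1277 F=2958336/427795] → run B
t=29: vr[C=5388800/1012661 E=6144/1277 F=2958336/427795] → run E
t=30: vr[C=5388800/1012661 E=7168/1277 F=2958336/427795] → run C
t=31: vr[E=7168/1277 F=2958336/427795] → run E
t=32: vr[E=8192/1277 F=2958336/427795] → run E
t=33: vr[F=2958336/427795] → run F
t=34: (idle)
t=35: (idle)
t=36: (idle)

running at tick 13 = C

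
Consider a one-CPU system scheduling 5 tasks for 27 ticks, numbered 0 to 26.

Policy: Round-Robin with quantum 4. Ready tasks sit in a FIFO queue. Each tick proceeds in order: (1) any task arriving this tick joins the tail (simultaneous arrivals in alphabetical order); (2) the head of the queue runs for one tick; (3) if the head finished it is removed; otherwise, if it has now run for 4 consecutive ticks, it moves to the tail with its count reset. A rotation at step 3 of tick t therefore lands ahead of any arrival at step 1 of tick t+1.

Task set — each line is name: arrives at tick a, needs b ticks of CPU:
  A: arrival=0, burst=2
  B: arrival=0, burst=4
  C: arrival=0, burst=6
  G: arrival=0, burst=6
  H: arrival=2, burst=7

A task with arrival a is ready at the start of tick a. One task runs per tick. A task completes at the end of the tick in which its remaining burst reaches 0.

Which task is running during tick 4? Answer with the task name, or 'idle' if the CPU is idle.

t=0: queue=[A,B,C,G] q_used=0 → run A
t=1: queue=[A,B,C,G] q_used=1 → run A
t=2: queue=[B,C,G,H] q_used=0 → run B
t=3: queue=[B,C,G,H] q_used=1 → run B
t=4: queue=[B,C,G,H] q_used=2 → run B
t=5: queue=[B,C,G,H] q_used=3 → run B
t=6: queue=[C,G,H] q_used=0 → run C
t=7: queue=[C,G,H] q_used=1 → run C
t=8: queue=[C,G,H] q_used=2 → run C
t=9: queue=[C,G,H] q_used=3 → run C
t=10: queue=[G,H,C] q_used=0 → run G
t=11: queue=[G,H,C] q_used=1 → run G
t=12: queue=[G,H,C] q_used=2 → run G
t=13: queue=[G,H,C] q_used=3 → run G
t=14: queue=[H,C,G] q_used=0 → run H
t=15: queue=[H,C,G] q_used=1 → run H
t=16: queue=[H,C,G] q_used=2 → run H
t=17: queue=[H,C,G] q_used=3 → run H
t=18: queue=[C,G,H] q_used=0 → run C
t=19: queue=[C,G,H] q_used=1 → run C
t=20: queue=[G,H] q_used=0 → run G
t=21: queue=[G,H] q_used=1 → run G
t=22: queue=[H] q_used=0 → run H
t=23: queue=[H] q_used=1 → run H
t=24: queue=[H] q_used=2 → run H
t=25: (idle)
t=26: (idle)

running at tick 4 = B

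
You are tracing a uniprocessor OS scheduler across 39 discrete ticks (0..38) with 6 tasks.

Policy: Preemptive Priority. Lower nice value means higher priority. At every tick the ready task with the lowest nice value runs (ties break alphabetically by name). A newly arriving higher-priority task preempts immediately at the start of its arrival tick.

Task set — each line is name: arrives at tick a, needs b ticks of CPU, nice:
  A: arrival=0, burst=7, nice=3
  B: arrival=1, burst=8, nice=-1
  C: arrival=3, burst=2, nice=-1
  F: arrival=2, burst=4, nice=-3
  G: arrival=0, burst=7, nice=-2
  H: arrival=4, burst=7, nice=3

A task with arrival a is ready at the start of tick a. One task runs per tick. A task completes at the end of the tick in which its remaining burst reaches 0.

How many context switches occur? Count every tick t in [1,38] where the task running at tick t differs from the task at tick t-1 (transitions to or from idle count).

context switches = 7

t=0: ready={A,G} → run G
t=1: ready={A,B,G} → run G
t=2: ready={A,B,F,G} → run F
t=3: ready={A,B,C,F,G} → run F
t=4: ready={A,B,C,F,G,H} → run F
t=5: ready={A,B,C,F,G,H} → run F
t=6: ready={A,B,C,G,H} → run G
t=7: ready={A,B,C,G,H} → run G
t=8: ready={A,B,C,G,H} → run G
t=9: ready={A,B,C,G,H} → run G
t=10: ready={A,B,C,G,H} → run G
t=11: ready={A,B,C,H} → run B
t=12: ready={A,B,C,H} → run B
t=13: ready={A,B,C,H} → run B
t=14: ready={A,B,C,H} → run B
t=15: ready={A,B,C,H} → run B
t=16: ready={A,B,C,H} → run B
t=17: ready={A,B,C,H} → run B
t=18: ready={A,B,C,H} → run B
t=19: ready={A,C,H} → run C
t=20: ready={A,C,H} → run C
t=21: ready={A,H} → run A
t=22: ready={A,H} → run A
t=23: ready={A,H} → run A
t=24: ready={A,H} → run A
t=25: ready={A,H} → run A
t=26: ready={A,H} → run A
t=27: ready={A,H} → run A
t=28: ready={H} → run H
t=29: ready={H} → run H
t=30: ready={H} → run H
t=31: ready={H} → run H
t=32: ready={H} → run H
t=33: ready={H} → run H
t=34: ready={H} → run H
t=35: (idle)
t=36: (idle)
t=37: (idle)
t=38: (idle)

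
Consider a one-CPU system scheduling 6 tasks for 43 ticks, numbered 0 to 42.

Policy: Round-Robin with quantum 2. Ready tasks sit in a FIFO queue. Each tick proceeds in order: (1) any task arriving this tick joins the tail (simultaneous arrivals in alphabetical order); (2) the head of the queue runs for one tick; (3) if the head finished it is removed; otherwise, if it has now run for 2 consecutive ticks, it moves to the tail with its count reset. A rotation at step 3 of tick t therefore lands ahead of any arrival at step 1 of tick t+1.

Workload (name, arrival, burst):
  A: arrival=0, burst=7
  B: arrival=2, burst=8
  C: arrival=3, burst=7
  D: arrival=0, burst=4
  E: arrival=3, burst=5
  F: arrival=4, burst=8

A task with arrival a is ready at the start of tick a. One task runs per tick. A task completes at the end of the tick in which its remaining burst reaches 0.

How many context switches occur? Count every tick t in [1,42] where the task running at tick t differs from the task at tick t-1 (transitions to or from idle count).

context switches = 21

t=0: queue=[A,D] q_used=0 → run A
t=1: queue=[A,D] q_used=1 → run A
t=2: queue=[D,A,B] q_used=0 → run D
t=3: queue=[D,A,B,C,E] q_used=1 → run D
t=4: queue=[A,B,C,E,D,F] q_used=0 → run A
t=5: queue=[A,B,C,E,D,F] q_used=1 → run A
t=6: queue=[B,C,E,D,F,A] q_used=0 → run B
t=7: queue=[B,C,E,D,F,A] q_used=1 → run B
t=8: queue=[C,E,D,F,A,B] q_used=0 → run C
t=9: queue=[C,E,D,F,A,B] q_used=1 → run C
t=10: queue=[E,D,F,A,B,C] q_used=0 → run E
t=11: queue=[E,D,F,A,B,C] q_used=1 → run E
t=12: queue=[D,F,A,B,C,E] q_used=0 → run D
t=13: queue=[D,F,A,B,C,E] q_used=1 → run D
t=14: queue=[F,A,B,C,E] q_used=0 → run F
t=15: queue=[F,A,B,C,E] q_used=1 → run F
t=16: queue=[A,B,C,E,F] q_used=0 → run A
t=17: queue=[A,B,C,E,F] q_used=1 → run A
t=18: queue=[B,C,E,F,A] q_used=0 → run B
t=19: queue=[B,C,E,F,A] q_used=1 → run B
t=20: queue=[C,E,F,A,B] q_used=0 → run C
t=21: queue=[C,E,F,A,B] q_used=1 → run C
t=22: queue=[E,F,A,B,C] q_used=0 → run E
t=23: queue=[E,F,A,B,C] q_used=1 → run E
t=24: queue=[F,A,B,C,E] q_used=0 → run F
t=25: queue=[F,A,B,C,E] q_used=1 → run F
t=26: queue=[A,B,C,E,F] q_used=0 → run A
t=27: queue=[B,C,E,F] q_used=0 → run B
t=28: queue=[B,C,E,F] q_used=1 → run B
t=29: queue=[C,E,F,B] q_used=0 → run C
t=30: queue=[C,E,F,B] q_used=1 → run C
t=31: queue=[E,F,B,C] q_used=0 → run E
t=32: queue=[F,B,C] q_used=0 → run F
t=33: queue=[F,B,C] q_used=1 → run F
t=34: queue=[B,C,F] q_used=0 → run B
t=35: queue=[B,C,F] q_used=1 → run B
t=36: queue=[C,F] q_used=0 → run C
t=37: queue=[F] q_used=0 → run F
t=38: queue=[F] q_used=1 → run F
t=39: (idle)
t=40: (idle)
t=41: (idle)
t=42: (idle)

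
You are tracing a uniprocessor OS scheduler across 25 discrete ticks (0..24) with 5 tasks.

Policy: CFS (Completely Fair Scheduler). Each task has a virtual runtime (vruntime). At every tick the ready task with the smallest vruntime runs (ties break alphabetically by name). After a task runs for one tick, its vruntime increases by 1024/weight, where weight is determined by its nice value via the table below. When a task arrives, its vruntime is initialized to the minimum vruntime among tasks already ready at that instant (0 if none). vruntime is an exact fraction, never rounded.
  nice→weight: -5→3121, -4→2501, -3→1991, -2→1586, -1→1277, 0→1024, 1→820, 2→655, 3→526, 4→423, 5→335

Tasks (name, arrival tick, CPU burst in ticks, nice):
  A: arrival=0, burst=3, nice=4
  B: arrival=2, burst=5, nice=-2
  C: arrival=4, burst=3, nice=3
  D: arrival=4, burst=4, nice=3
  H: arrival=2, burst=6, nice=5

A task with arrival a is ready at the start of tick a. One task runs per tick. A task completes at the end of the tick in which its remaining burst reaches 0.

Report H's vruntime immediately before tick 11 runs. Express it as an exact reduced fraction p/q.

vruntime(H, start of tick 11) = 1119232/141705

t=0: vr[A=0] → run A
t=1: vr[A=1024/423] → run A
t=2: vr[A=2048/423 B=2048/423 H=2048/423] → run A
t=3: vr[B=2048/423 H=2048/423] → run B
t=4: vr[B=1840640/335439 C=2048/423 D=2048/423 H=2048/423] → run C
t=5: vr[B=1840640/335439 C=755200/111249 D=2048/423 H=2048/423] → run D
t=6: vr[B=1840640/335439 C=755200/111249 D=755200/111249 H=2048/423] → run H
t=7: vr[B=1840640/335439 C=755200/111249 D=755200/111249 H=1119232/141705] → run B
t=8: vr[B=2057216/335439 C=755200/111249 D=755200/111249 H=1119232/141705] → run B
t=9: vr[B=2273792/335439 C=755200/111249 D=755200/111249 H=1119232/141705] → run B
t=10: vr[B=2490368/335439 C=755200/111249 D=755200/111249 H=1119232/141705] → run C
t=11: vr[B=2490368/335439 C=971776/111249 D=755200/111249 H=1119232/141705] → run D
t=12: vr[B=2490368/335439 C=971776/111249 D=971776/111249 H=1119232/141705] → run B
t=13: vr[C=971776/111249 D=971776/111249 H=1119232/141705] → run H
t=14: vr[C=971776/111249 D=971776/111249 H=1552384/141705] → run C
t=15: vr[D=971776/111249 H=1552384/141705] → run D
t=16: vr[D=1188352/111249 H=1552384/141705] → run D
t=17: vr[H=1552384/141705] → run H
t=18: vr[H=1985536/141705] → run H
t=19: vr[H=2418688/141705] → run H
t=20: vr[H=570368/28341] → run H
t=21: (idle)
t=22: (idle)
t=23: (idle)
t=24: (idle)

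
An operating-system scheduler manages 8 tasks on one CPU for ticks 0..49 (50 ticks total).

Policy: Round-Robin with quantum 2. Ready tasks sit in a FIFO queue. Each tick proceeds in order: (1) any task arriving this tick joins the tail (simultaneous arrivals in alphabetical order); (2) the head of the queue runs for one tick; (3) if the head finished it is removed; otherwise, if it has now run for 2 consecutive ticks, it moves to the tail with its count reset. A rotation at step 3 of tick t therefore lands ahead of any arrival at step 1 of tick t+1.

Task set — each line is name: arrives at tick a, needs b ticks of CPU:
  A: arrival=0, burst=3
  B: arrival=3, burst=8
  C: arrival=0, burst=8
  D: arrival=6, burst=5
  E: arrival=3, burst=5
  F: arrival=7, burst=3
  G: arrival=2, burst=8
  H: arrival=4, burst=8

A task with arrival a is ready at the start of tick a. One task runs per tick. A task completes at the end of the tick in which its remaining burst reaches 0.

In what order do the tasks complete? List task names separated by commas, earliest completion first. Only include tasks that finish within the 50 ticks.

completion order = A, F, E, C, D, G, B, H

t=0: queue=[A,C] q_used=0 → run A
t=1: queue=[A,C] q_used=1 → run A
t=2: queue=[C,A,G] q_used=0 → run C
t=3: queue=[C,A,G,B,E] q_used=1 → run C
t=4: queue=[A,G,B,E,C,H] q_used=0 → run A
t=5: queue=[G,B,E,C,H] q_used=0 → run G
t=6: queue=[G,B,E,C,H,D] q_used=1 → run G
t=7: queue=[B,E,C,H,D,G,F] q_used=0 → run B
t=8: queue=[B,E,C,H,D,G,F] q_used=1 → run B
t=9: queue=[E,C,H,D,G,F,B] q_used=0 → run E
t=10: queue=[E,C,H,D,G,F,B] q_used=1 → run E
t=11: queue=[C,H,D,G,F,B,E] q_used=0 → run C
t=12: queue=[C,H,D,G,F,B,E] q_used=1 → run C
t=13: queue=[H,D,G,F,B,E,C] q_used=0 → run H
t=14: queue=[H,D,G,F,B,E,C] q_used=1 → run H
t=15: queue=[D,G,F,B,E,C,H] q_used=0 → run D
t=16: queue=[D,G,F,B,E,C,H] q_used=1 → run D
t=17: queue=[G,F,B,E,C,H,D] q_used=0 → run G
t=18: queue=[G,F,B,E,C,H,D] q_used=1 → run G
t=19: queue=[F,B,E,C,H,D,G] q_used=0 → run F
t=20: queue=[F,B,E,C,H,D,G] q_used=1 → run F
t=21: queue=[B,E,C,H,D,G,F] q_used=0 → run B
t=22: queue=[B,E,C,H,D,G,F] q_used=1 → run B
t=23: queue=[E,C,H,D,G,F,B] q_used=0 → run E
t=24: queue=[E,C,H,D,G,F,B] q_used=1 → run E
t=25: queue=[C,H,D,G,F,B,E] q_used=0 → run C
t=26: queue=[C,H,D,G,F,B,E] q_used=1 → run C
t=27: queue=[H,D,G,F,B,E,C] q_used=0 → run H
t=28: queue=[H,D,G,F,B,E,C] q_used=1 → run H
t=29: queue=[D,G,F,B,E,C,H] q_used=0 → run D
t=30: queue=[D,G,F,B,E,C,H] q_used=1 → run D
t=31: queue=[G,F,B,E,C,H,D] q_used=0 → run G
t=32: queue=[G,F,B,E,C,H,D] q_used=1 → run G
t=33: queue=[F,B,E,C,H,D,G] q_used=0 → run F
t=34: queue=[B,E,C,H,D,G] q_used=0 → run B
t=35: queue=[B,E,C,H,D,G] q_used=1 → run B
t=36: queue=[E,C,H,D,G,B] q_used=0 → run E
t=37: queue=[C,H,D,G,B] q_used=0 → run C
t=38: queue=[C,H,D,G,B] q_used=1 → run C
t=39: queue=[H,D,G,B] q_used=0 → run H
t=40: queue=[H,D,G,B] q_used=1 → run H
t=41: queue=[D,G,B,H] q_used=0 → run D
t=42: queue=[G,B,H] q_used=0 → run G
t=43: queue=[G,B,H] q_used=1 → run G
t=44: queue=[B,H] q_used=0 → run B
t=45: queue=[B,H] q_used=1 → run B
t=46: queue=[H] q_used=0 → run H
t=47: queue=[H] q_used=1 → run H
t=48: (idle)
t=49: (idle)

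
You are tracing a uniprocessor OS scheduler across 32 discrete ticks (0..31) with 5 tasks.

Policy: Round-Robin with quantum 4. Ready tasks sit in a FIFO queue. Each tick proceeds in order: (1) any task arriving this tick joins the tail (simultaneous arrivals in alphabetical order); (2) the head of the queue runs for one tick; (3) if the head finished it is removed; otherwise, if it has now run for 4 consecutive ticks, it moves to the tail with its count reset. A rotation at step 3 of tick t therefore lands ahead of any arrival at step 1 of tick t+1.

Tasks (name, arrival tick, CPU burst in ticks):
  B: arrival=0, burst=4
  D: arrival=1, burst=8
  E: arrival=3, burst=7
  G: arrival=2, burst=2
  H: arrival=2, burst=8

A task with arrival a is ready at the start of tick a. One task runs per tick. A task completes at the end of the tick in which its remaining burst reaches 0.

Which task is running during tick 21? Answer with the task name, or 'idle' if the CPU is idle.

running at tick 21 = D

t=0: queue=[B] q_used=0 → run B
t=1: queue=[B,D] q_used=1 → run B
t=2: queue=[B,D,G,H] q_used=2 → run B
t=3: queue=[B,D,G,H,E] q_used=3 → run B
t=4: queue=[D,G,H,E] q_used=0 → run D
t=5: queue=[D,G,H,E] q_used=1 → run D
t=6: queue=[D,G,H,E] q_used=2 → run D
t=7: queue=[D,G,H,E] q_used=3 → run D
t=8: queue=[G,H,E,D] q_used=0 → run G
t=9: queue=[G,H,E,D] q_used=1 → run G
t=10: queue=[H,E,D] q_used=0 → run H
t=11: queue=[H,E,D] q_used=1 → run H
t=12: queue=[H,E,D] q_used=2 → run H
t=13: queue=[H,E,D] q_used=3 → run H
t=14: queue=[E,D,H] q_used=0 → run E
t=15: queue=[E,D,H] q_used=1 → run E
t=16: queue=[E,D,H] q_used=2 → run E
t=17: queue=[E,D,H] q_used=3 → run E
t=18: queue=[D,H,E] q_used=0 → run D
t=19: queue=[D,H,E] q_used=1 → run D
t=20: queue=[D,H,E] q_used=2 → run D
t=21: queue=[D,H,E] q_used=3 → run D
t=22: queue=[H,E] q_used=0 → run H
t=23: queue=[H,E] q_used=1 → run H
t=24: queue=[H,E] q_used=2 → run H
t=25: queue=[H,E] q_used=3 → run H
t=26: queue=[E] q_used=0 → run E
t=27: queue=[E] q_used=1 → run E
t=28: queue=[E] q_used=2 → run E
t=29: (idle)
t=30: (idle)
t=31: (idle)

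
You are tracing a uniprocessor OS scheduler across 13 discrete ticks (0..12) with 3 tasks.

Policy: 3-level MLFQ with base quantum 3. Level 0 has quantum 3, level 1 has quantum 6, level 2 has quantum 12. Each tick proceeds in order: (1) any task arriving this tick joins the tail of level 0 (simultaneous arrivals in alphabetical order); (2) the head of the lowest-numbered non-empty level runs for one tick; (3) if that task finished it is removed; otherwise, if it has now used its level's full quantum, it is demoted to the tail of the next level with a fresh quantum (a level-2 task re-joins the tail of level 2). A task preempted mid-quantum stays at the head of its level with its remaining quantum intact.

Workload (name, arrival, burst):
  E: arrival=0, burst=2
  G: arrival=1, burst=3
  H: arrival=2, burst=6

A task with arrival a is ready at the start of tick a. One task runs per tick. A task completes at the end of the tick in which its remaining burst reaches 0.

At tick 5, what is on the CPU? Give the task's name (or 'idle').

t=0: L0/L1/L2 = E/-/- → run E
t=1: L0/L1/L2 = EG/-/- → run E
t=2: L0/L1/L2 = GH/-/- → run G
t=3: L0/L1/L2 = GH/-/- → run G
t=4: L0/L1/L2 = GH/-/- → run G
t=5: L0/L1/L2 = H/-/- → run H
t=6: L0/L1/L2 = H/-/- → run H
t=7: L0/L1/L2 = H/-/- → run H
t=8: L0/L1/L2 = -/H/- → run H
t=9: L0/L1/L2 = -/H/- → run H
t=10: L0/L1/L2 = -/H/- → run H
t=11: (idle)
t=12: (idle)

running at tick 5 = H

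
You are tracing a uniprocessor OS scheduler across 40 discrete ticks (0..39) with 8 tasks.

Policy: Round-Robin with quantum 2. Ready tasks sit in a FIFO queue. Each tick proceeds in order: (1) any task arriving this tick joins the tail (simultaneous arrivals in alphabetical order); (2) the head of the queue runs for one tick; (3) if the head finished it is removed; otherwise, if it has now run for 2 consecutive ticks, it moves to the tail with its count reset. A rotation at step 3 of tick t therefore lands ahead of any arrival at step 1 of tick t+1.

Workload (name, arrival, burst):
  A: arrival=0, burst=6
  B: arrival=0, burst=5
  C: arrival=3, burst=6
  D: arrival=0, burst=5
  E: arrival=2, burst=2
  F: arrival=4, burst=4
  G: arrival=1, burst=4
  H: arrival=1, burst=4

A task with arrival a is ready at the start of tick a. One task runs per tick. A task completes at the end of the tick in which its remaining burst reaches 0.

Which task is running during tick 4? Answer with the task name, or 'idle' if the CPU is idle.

running at tick 4 = D

t=0: queue=[A,B,D] q_used=0 → run A
t=1: queue=[A,B,D,G,H] q_used=1 → run A
t=2: queue=[B,D,G,H,A,E] q_used=0 → run B
t=3: queue=[B,D,G,H,A,E,C] q_used=1 → run B
t=4: queue=[D,G,H,A,E,C,B,F] q_used=0 → run D
t=5: queue=[D,G,H,A,E,C,B,F] q_used=1 → run D
t=6: queue=[G,H,A,E,C,B,F,D] q_used=0 → run G
t=7: queue=[G,H,A,E,C,B,F,D] q_used=1 → run G
t=8: queue=[H,A,E,C,B,F,D,G] q_used=0 → run H
t=9: queue=[H,A,E,C,B,F,D,G] q_used=1 → run H
t=10: queue=[A,E,C,B,F,D,G,H] q_used=0 → run A
t=11: queue=[A,E,C,B,F,D,G,H] q_used=1 → run A
t=12: queue=[E,C,B,F,D,G,H,A] q_used=0 → run E
t=13: queue=[E,C,B,F,D,G,H,A] q_used=1 → run E
t=14: queue=[C,B,F,D,G,H,A] q_used=0 → run C
t=15: queue=[C,B,F,D,G,H,A] q_used=1 → run C
t=16: queue=[B,F,D,G,H,A,C] q_used=0 → run B
t=17: queue=[B,F,D,G,H,A,C] q_used=1 → run B
t=18: queue=[F,D,G,H,A,C,B] q_used=0 → run F
t=19: queue=[F,D,G,H,A,C,B] q_used=1 → run F
t=20: queue=[D,G,H,A,C,B,F] q_used=0 → run D
t=21: queue=[D,G,H,A,C,B,F] q_used=1 → run D
t=22: queue=[G,H,A,C,B,F,D] q_used=0 → run G
t=23: queue=[G,H,A,C,B,F,D] q_used=1 → run G
t=24: queue=[H,A,C,B,F,D] q_used=0 → run H
t=25: queue=[H,A,C,B,F,D] q_used=1 → run H
t=26: queue=[A,C,B,F,D] q_used=0 → run A
t=27: queue=[A,C,B,F,D] q_used=1 → run A
t=28: queue=[C,B,F,D] q_used=0 → run C
t=29: queue=[C,B,F,D] q_used=1 → run C
t=30: queue=[B,F,D,C] q_used=0 → run B
t=31: queue=[F,D,C] q_used=0 → run F
t=32: queue=[F,D,C] q_used=1 → run F
t=33: queue=[D,C] q_used=0 → run D
t=34: queue=[C] q_used=0 → run C
t=35: queue=[C] q_used=1 → run C
t=36: (idle)
t=37: (idle)
t=38: (idle)
t=39: (idle)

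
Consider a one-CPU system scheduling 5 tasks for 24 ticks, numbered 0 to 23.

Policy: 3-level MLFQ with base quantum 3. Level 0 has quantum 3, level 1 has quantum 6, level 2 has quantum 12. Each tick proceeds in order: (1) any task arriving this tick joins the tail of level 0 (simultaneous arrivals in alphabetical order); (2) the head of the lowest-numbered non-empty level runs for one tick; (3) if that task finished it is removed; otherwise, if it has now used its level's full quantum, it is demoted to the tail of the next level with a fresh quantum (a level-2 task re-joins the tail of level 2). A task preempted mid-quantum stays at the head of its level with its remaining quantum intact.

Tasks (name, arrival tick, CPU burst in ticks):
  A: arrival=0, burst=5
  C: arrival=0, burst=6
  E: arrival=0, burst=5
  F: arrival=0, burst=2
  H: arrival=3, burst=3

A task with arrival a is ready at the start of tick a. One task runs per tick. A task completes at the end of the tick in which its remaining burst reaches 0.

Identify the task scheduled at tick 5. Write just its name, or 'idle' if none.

running at tick 5 = C

t=0: L0/L1/L2 = ACEF/-/- → run A
t=1: L0/L1/L2 = ACEF/-/- → run A
t=2: L0/L1/L2 = ACEF/-/- → run A
t=3: L0/L1/L2 = CEFH/A/- → run C
t=4: L0/L1/L2 = CEFH/A/- → run C
t=5: L0/L1/L2 = CEFH/A/- → run C
t=6: L0/L1/L2 = EFH/AC/- → run E
t=7: L0/L1/L2 = EFH/AC/- → run E
t=8: L0/L1/L2 = EFH/AC/- → run E
t=9: L0/L1/L2 = FH/ACE/- → run F
t=10: L0/L1/L2 = FH/ACE/- → run F
t=11: L0/L1/L2 = H/ACE/- → run H
t=12: L0/L1/L2 = H/ACE/- → run H
t=13: L0/L1/L2 = H/ACE/- → run H
t=14: L0/L1/L2 = -/ACE/- → run A
t=15: L0/L1/L2 = -/ACE/- → run A
t=16: L0/L1/L2 = -/CE/- → run C
t=17: L0/L1/L2 = -/CE/- → run C
t=18: L0/L1/L2 = -/CE/- → run C
t=19: L0/L1/L2 = -/E/- → run E
t=20: L0/L1/L2 = -/E/- → run E
t=21: (idle)
t=22: (idle)
t=23: (idle)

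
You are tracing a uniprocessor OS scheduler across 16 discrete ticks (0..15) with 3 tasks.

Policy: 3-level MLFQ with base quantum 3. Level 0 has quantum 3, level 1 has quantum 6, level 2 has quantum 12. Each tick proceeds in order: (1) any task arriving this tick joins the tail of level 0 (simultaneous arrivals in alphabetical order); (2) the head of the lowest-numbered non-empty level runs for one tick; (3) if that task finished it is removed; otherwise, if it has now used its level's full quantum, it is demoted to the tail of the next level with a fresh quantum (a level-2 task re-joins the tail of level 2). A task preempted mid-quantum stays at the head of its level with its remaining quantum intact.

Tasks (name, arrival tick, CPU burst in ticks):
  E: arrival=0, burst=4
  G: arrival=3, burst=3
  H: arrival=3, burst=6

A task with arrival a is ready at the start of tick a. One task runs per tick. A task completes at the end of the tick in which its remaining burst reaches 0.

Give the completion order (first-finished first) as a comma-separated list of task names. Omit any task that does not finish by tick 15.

completion order = G, E, H

t=0: L0/L1/L2 = E/-/- → run E
t=1: L0/L1/L2 = E/-/- → run E
t=2: L0/L1/L2 = E/-/- → run E
t=3: L0/L1/L2 = GH/E/- → run G
t=4: L0/L1/L2 = GH/E/- → run G
t=5: L0/L1/L2 = GH/E/- → run G
t=6: L0/L1/L2 = H/E/- → run H
t=7: L0/L1/L2 = H/E/- → run H
t=8: L0/L1/L2 = H/E/- → run H
t=9: L0/L1/L2 = -/EH/- → run E
t=10: L0/L1/L2 = -/H/- → run H
t=11: L0/L1/L2 = -/H/- → run H
t=12: L0/L1/L2 = -/H/- → run H
t=13: (idle)
t=14: (idle)
t=15: (idle)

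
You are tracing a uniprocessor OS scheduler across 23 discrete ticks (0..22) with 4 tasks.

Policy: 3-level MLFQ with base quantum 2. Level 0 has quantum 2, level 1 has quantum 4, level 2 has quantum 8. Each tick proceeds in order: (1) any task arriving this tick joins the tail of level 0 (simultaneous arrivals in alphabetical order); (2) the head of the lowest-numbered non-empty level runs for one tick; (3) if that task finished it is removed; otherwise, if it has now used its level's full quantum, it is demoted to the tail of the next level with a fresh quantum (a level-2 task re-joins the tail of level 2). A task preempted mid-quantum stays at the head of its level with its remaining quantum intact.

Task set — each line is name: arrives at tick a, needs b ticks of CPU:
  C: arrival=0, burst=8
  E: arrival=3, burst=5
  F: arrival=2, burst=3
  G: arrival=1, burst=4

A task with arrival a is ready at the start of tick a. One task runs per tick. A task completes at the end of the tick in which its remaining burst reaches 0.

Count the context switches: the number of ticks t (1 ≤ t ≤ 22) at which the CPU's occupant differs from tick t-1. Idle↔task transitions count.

t=0: L0/L1/L2 = C/-/- → run C
t=1: L0/L1/L2 = CG/-/- → run C
t=2: L0/L1/L2 = GF/C/- → run G
t=3: L0/L1/L2 = GFE/C/- → run G
t=4: L0/L1/L2 = FE/CG/- → run F
t=5: L0/L1/L2 = FE/CG/- → run F
t=6: L0/L1/L2 = E/CGF/- → run E
t=7: L0/L1/L2 = E/CGF/- → run E
t=8: L0/L1/L2 = -/CGFE/- → run C
t=9: L0/L1/L2 = -/CGFE/- → run C
t=10: L0/L1/L2 = -/CGFE/- → run C
t=11: L0/L1/L2 = -/CGFE/- → run C
t=12: L0/L1/L2 = -/GFE/C → run G
t=13: L0/L1/L2 = -/GFE/C → run G
t=14: L0/L1/L2 = -/FE/C → run F
t=15: L0/L1/L2 = -/E/C → run E
t=16: L0/L1/L2 = -/E/C → run E
t=17: L0/L1/L2 = -/E/C → run E
t=18: L0/L1/L2 = -/-/C → run C
t=19: L0/L1/L2 = -/-/C → run C
t=20: (idle)
t=21: (idle)
t=22: (idle)

context switches = 9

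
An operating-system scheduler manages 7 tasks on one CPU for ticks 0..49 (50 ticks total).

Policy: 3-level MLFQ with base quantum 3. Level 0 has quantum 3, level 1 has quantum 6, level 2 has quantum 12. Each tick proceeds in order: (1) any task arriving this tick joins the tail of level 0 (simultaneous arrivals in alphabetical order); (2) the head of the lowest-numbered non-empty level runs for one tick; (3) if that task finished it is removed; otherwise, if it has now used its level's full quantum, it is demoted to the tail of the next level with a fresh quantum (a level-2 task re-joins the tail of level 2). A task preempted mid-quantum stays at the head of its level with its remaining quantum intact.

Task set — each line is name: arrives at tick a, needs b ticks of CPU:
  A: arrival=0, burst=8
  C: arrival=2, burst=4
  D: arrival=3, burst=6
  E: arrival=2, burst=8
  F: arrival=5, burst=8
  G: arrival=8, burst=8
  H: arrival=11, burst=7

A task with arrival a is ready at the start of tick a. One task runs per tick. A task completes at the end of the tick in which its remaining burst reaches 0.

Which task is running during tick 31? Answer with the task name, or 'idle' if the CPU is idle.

running at tick 31 = E

t=0: L0/L1/L2 = A/-/- → run A
t=1: L0/L1/L2 = A/-/- → run A
t=2: L0/L1/L2 = ACE/-/- → run A
t=3: L0/L1/L2 = CED/A/- → run C
t=4: L0/L1/L2 = CED/A/- → run C
t=5: L0/L1/L2 = CEDF/A/- → run C
t=6: L0/L1/L2 = EDF/AC/- → run E
t=7: L0/L1/L2 = EDF/AC/- → run E
t=8: L0/L1/L2 = EDFG/AC/- → run E
t=9: L0/L1/L2 = DFG/ACE/- → run D
t=10: L0/L1/L2 = DFG/ACE/- → run D
t=11: L0/L1/L2 = DFGH/ACE/- → run D
t=12: L0/L1/L2 = FGH/ACED/- → run F
t=13: L0/L1/L2 = FGH/ACED/- → run F
t=14: L0/L1/L2 = FGH/ACED/- → run F
t=15: L0/L1/L2 = GH/ACEDF/- → run G
t=16: L0/L1/L2 = GH/ACEDF/- → run G
t=17: L0/L1/L2 = GH/ACEDF/- → run G
t=18: L0/L1/L2 = H/ACEDFG/- → run H
t=19: L0/L1/L2 = H/ACEDFG/- → run H
t=20: L0/L1/L2 = H/ACEDFG/- → run H
t=21: L0/L1/L2 = -/ACEDFGH/- → run A
t=22: L0/L1/L2 = -/ACEDFGH/- → run A
t=23: L0/L1/L2 = -/ACEDFGH/- → run A
t=24: L0/L1/L2 = -/ACEDFGH/- → run A
t=25: L0/L1/L2 = -/ACEDFGH/- → run A
t=26: L0/L1/L2 = -/CEDFGH/- → run C
t=27: L0/L1/L2 = -/EDFGH/- → run E
t=28: L0/L1/L2 = -/EDFGH/- → run E
t=29: L0/L1/L2 = -/EDFGH/- → run E
t=30: L0/L1/L2 = -/EDFGH/- → run E
t=31: L0/L1/L2 = -/EDFGH/- → run E
t=32: L0/L1/L2 = -/DFGH/- → run D
t=33: L0/L1/L2 = -/DFGH/- → run D
t=34: L0/L1/L2 = -/DFGH/- → run D
t=35: L0/L1/L2 = -/FGH/- → run F
t=36: L0/L1/L2 = -/FGH/- → run F
t=37: L0/L1/L2 = -/FGH/- → run F
t=38: L0/L1/L2 = -/FGH/- → run F
t=39: L0/L1/L2 = -/FGH/- → run F
t=40: L0/L1/L2 = -/GH/- → run G
t=41: L0/L1/L2 = -/GH/- → run G
t=42: L0/L1/L2 = -/GH/- → run G
t=43: L0/L1/L2 = -/GH/- → run G
t=44: L0/L1/L2 = -/GH/- → run G
t=45: L0/L1/L2 = -/H/- → run H
t=46: L0/L1/L2 = -/H/- → run H
t=47: L0/L1/L2 = -/H/- → run H
t=48: L0/L1/L2 = -/H/- → run H
t=49: (idle)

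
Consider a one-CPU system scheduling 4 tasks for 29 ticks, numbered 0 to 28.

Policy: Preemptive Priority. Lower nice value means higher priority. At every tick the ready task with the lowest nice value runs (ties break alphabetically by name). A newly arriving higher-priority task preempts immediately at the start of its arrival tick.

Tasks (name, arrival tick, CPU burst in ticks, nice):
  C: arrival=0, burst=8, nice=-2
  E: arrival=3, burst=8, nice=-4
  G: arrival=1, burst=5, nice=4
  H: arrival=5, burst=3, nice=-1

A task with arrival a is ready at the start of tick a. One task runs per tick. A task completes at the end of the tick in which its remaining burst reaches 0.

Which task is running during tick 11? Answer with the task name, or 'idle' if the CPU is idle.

running at tick 11 = C

t=0: ready={C} → run C
t=1: ready={C,G} → run C
t=2: ready={C,G} → run C
t=3: ready={C,E,G} → run E
t=4: ready={C,E,G} → run E
t=5: ready={C,E,G,H} → run E
t=6: ready={C,E,G,H} → run E
t=7: ready={C,E,G,H} → run E
t=8: ready={C,E,G,H} → run E
t=9: ready={C,E,G,H} → run E
t=10: ready={C,E,G,H} → run E
t=11: ready={C,G,H} → run C
t=12: ready={C,G,H} → run C
t=13: ready={C,G,H} → run C
t=14: ready={C,G,H} → run C
t=15: ready={C,G,H} → run C
t=16: ready={G,H} → run H
t=17: ready={G,H} → run H
t=18: ready={G,H} → run H
t=19: ready={G} → run G
t=20: ready={G} → run G
t=21: ready={G} → run G
t=22: ready={G} → run G
t=23: ready={G} → run G
t=24: (idle)
t=25: (idle)
t=26: (idle)
t=27: (idle)
t=28: (idle)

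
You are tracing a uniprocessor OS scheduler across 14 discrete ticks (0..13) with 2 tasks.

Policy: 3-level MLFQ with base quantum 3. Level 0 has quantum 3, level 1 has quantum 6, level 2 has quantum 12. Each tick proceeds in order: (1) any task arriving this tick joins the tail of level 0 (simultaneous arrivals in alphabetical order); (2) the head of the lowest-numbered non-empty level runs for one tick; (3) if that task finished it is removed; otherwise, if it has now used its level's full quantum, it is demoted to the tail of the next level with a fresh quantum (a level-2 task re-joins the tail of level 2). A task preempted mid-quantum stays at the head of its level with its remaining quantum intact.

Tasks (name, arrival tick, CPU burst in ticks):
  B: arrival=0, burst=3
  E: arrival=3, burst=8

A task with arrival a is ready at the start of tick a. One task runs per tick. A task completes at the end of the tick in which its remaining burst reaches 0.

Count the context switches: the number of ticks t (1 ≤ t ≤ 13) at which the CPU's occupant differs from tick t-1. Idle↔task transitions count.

context switches = 2

t=0: L0/L1/L2 = B/-/- → run B
t=1: L0/L1/L2 = B/-/- → run B
t=2: L0/L1/L2 = B/-/- → run B
t=3: L0/L1/L2 = E/-/- → run E
t=4: L0/L1/L2 = E/-/- → run E
t=5: L0/L1/L2 = E/-/- → run E
t=6: L0/L1/L2 = -/E/- → run E
t=7: L0/L1/L2 = -/E/- → run E
t=8: L0/L1/L2 = -/E/- → run E
t=9: L0/L1/L2 = -/E/- → run E
t=10: L0/L1/L2 = -/E/- → run E
t=11: (idle)
t=12: (idle)
t=13: (idle)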